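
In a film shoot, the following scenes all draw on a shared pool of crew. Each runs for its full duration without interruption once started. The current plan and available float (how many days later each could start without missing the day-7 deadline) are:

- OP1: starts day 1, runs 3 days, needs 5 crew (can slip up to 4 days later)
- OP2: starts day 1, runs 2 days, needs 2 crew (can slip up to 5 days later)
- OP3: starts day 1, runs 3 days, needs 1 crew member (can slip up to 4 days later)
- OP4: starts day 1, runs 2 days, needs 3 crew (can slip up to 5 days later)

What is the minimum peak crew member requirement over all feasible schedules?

Early-start (OP1@1, OP2@1, OP3@1, OP4@1) gives peak 11: d1:11  d2:11  d3:6  d4:0  d5:0  d6:0  d7:0.
Shift OP2→4, OP3→4, OP4→6.
Schedule OP1@1, OP2@4, OP3@4, OP4@6: d1:5  d2:5  d3:5  d4:3  d5:3  d6:4  d7:3 — peak 5.

5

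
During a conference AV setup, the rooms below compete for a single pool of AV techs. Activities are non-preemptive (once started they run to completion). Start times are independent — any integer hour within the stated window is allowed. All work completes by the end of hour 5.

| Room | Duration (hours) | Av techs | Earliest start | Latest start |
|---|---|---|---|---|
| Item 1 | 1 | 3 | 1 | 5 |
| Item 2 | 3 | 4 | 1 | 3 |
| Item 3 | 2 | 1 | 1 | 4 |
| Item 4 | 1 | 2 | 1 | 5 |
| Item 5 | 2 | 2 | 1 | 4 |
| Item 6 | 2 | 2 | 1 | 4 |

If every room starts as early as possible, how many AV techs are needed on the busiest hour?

Early-start schedule: Item 1@1, Item 2@1, Item 3@1, Item 4@1, Item 5@1, Item 6@1.
Load per hour: hour 1: 14, hour 2: 9, hour 3: 4, hour 4: 0, hour 5: 0.
Peak is 14.

14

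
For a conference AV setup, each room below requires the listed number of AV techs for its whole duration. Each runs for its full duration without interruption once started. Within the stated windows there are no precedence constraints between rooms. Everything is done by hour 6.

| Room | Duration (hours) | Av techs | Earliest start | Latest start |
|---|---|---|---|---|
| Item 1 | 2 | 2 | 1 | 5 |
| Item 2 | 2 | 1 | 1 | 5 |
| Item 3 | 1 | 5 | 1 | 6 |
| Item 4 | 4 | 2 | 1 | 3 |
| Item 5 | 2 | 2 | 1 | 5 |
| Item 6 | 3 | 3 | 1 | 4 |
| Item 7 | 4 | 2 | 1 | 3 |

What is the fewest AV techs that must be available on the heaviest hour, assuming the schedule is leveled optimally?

Early-start (Item 1@1, Item 2@1, Item 3@1, Item 4@1, Item 5@1, Item 6@1, Item 7@1) gives peak 17: h1:17  h2:12  h3:7  h4:4  h5:0  h6:0.
Shift Item 3→6, Item 6→3, Item 7→3.
Schedule Item 1@1, Item 2@1, Item 3@6, Item 4@1, Item 5@1, Item 6@3, Item 7@3: h1:7  h2:7  h3:7  h4:7  h5:5  h6:7 — peak 7.
Total AV tech-hours = 40 over 6 hours ⇒ peak ≥ ⌈40/6⌉ = 7, so 7 is optimal.

7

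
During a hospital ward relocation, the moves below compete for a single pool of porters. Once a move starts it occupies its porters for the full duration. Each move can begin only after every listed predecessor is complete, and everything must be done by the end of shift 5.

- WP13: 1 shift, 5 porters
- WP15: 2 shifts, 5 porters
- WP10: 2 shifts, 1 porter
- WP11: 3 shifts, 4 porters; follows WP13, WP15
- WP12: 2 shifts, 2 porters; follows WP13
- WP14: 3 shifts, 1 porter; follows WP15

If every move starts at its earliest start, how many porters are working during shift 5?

At early start, shift 5 has: WP11, WP14.
Demand: 4 + 1 = 5.

5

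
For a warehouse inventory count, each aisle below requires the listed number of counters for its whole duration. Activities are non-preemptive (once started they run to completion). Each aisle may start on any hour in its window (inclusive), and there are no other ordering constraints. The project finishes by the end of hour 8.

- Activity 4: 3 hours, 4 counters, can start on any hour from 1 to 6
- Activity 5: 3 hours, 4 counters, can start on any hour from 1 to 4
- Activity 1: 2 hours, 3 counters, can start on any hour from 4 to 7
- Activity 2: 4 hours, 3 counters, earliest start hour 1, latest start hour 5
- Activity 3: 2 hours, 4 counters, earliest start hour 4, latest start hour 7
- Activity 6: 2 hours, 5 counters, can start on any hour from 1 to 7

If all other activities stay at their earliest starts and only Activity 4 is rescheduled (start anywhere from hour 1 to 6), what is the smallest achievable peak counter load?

12

Activity 4@1: h1:16  h2:16  h3:11  h4:10  h5:7  h6:0  h7:0  h8:0 → peak 16
Activity 4@2: h1:12  h2:16  h3:11  h4:14  h5:7  h6:0  h7:0  h8:0 → peak 16
Activity 4@3: h1:12  h2:12  h3:11  h4:14  h5:11  h6:0  h7:0  h8:0 → peak 14
Activity 4@4: h1:12  h2:12  h3:7  h4:14  h5:11  h6:4  h7:0  h8:0 → peak 14
Activity 4@5: h1:12  h2:12  h3:7  h4:10  h5:11  h6:4  h7:4  h8:0 → peak 12
Activity 4@6: h1:12  h2:12  h3:7  h4:10  h5:7  h6:4  h7:4  h8:4 → peak 12
Best is Activity 4@5, peak 12.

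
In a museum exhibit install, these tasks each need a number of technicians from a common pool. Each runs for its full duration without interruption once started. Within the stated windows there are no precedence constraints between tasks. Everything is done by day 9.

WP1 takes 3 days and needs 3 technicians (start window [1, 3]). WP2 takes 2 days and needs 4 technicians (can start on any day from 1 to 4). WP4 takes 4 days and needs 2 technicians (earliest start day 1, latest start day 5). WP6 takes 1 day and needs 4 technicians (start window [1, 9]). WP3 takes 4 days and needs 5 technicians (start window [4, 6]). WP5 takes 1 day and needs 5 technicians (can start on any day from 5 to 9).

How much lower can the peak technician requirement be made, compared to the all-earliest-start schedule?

Early-start peak: d1:13  d2:9  d3:5  d4:7  d5:10  d6:5  d7:5  d8:0  d9:0 ⇒ 13.
Leveled (WP1@1, WP2@1, WP4@3, WP6@4, WP3@5, WP5@9): d1:7  d2:7  d3:5  d4:6  d5:7  d6:7  d7:5  d8:5  d9:5 ⇒ 7.
Reduction 13 − 7 = 6.

6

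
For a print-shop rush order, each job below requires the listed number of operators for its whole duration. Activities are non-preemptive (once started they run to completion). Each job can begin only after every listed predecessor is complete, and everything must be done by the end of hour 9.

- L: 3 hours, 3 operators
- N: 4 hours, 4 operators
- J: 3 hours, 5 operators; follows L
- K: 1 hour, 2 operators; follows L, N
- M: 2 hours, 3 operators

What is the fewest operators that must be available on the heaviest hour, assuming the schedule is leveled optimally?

Early-start (L@1, N@1, J@4, K@5, M@1) gives peak 10: h1:10  h2:10  h3:7  h4:9  h5:7  h6:5  h7:0  h8:0  h9:0.
Shift J→5, M→8.
Schedule L@1, N@1, J@5, K@5, M@8: h1:7  h2:7  h3:7  h4:4  h5:7  h6:5  h7:5  h8:3  h9:3 — peak 7.

7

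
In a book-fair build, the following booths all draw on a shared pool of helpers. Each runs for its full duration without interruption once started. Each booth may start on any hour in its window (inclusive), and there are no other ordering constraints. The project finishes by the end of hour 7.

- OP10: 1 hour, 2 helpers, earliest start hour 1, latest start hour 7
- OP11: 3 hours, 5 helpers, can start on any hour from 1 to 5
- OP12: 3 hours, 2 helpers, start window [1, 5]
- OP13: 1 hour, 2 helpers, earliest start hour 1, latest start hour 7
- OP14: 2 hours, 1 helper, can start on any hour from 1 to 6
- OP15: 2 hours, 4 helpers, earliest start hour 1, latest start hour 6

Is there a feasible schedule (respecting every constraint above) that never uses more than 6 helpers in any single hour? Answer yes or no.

yes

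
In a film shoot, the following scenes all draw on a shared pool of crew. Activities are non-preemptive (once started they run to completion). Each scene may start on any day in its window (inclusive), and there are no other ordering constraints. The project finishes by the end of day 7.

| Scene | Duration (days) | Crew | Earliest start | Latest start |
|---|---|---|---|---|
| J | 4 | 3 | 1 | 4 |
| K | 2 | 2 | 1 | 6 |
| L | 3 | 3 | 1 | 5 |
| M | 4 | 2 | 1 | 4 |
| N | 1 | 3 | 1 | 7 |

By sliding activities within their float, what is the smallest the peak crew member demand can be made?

Early-start (J@1, K@1, L@1, M@1, N@1) gives peak 13: d1:13  d2:10  d3:8  d4:5  d5:0  d6:0  d7:0.
Shift L→5, M→3, N→7.
Schedule J@1, K@1, L@5, M@3, N@7: d1:5  d2:5  d3:5  d4:5  d5:5  d6:5  d7:6 — peak 6.
Total crew member-days = 36 over 7 days ⇒ peak ≥ ⌈36/7⌉ = 6, so 6 is optimal.

6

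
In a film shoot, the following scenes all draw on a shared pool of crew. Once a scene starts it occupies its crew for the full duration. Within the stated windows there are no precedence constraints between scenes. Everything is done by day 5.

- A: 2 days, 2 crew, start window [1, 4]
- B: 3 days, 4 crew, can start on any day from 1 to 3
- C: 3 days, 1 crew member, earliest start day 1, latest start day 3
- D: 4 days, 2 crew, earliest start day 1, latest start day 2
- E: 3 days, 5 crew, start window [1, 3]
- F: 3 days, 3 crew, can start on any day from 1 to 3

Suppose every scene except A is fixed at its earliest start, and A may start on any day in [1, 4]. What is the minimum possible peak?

15

A@1: d1:17  d2:17  d3:15  d4:2  d5:0 → peak 17
A@2: d1:15  d2:17  d3:17  d4:2  d5:0 → peak 17
A@3: d1:15  d2:15  d3:17  d4:4  d5:0 → peak 17
A@4: d1:15  d2:15  d3:15  d4:4  d5:2 → peak 15
Best is A@4, peak 15.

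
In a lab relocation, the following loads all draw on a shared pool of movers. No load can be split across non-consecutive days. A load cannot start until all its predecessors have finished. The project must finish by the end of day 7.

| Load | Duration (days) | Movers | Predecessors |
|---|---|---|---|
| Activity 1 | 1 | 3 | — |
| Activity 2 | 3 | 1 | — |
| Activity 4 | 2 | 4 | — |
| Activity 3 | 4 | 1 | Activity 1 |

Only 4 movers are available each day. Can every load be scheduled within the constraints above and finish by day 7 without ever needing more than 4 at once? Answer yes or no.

yes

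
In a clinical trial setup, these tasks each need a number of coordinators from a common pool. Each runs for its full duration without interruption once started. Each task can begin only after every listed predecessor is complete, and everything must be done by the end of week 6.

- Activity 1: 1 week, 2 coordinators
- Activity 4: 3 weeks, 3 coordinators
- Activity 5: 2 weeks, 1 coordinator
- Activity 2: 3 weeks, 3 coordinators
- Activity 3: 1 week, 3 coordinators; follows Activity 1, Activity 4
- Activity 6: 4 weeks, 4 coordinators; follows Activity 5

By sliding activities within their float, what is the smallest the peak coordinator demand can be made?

Schedule Activity 1@1, Activity 4@1, Activity 5@1, Activity 2@1, Activity 3@4, Activity 6@3: w1:9  w2:7  w3:10  w4:7  w5:4  w6:4 — peak 10.

10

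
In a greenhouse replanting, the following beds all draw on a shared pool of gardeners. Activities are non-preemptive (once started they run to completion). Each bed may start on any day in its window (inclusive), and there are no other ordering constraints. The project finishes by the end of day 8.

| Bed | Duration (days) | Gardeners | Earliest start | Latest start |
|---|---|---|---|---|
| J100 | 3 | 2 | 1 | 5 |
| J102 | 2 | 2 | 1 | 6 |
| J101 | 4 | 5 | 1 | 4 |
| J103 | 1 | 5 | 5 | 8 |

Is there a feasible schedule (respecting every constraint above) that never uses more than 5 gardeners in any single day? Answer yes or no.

Schedule J100@1, J102@1, J101@4, J103@8: d1:4  d2:4  d3:2  d4:5  d5:5  d6:5  d7:5  d8:5 — peak 5 ≤ 5.

yes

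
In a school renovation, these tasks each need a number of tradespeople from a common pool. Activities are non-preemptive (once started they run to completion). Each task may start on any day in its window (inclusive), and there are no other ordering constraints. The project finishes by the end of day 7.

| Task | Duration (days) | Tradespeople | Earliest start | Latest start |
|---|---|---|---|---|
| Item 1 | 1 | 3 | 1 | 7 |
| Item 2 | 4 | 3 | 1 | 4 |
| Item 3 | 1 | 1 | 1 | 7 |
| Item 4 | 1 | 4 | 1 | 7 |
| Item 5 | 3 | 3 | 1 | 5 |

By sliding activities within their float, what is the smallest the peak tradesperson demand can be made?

Early-start (Item 1@1, Item 2@1, Item 3@1, Item 4@1, Item 5@1) gives peak 14: d1:14  d2:6  d3:6  d4:3  d5:0  d6:0  d7:0.
Shift Item 3→2, Item 4→6, Item 5→3.
Schedule Item 1@1, Item 2@1, Item 3@2, Item 4@6, Item 5@3: d1:6  d2:4  d3:6  d4:6  d5:3  d6:4  d7:0 — peak 6.

6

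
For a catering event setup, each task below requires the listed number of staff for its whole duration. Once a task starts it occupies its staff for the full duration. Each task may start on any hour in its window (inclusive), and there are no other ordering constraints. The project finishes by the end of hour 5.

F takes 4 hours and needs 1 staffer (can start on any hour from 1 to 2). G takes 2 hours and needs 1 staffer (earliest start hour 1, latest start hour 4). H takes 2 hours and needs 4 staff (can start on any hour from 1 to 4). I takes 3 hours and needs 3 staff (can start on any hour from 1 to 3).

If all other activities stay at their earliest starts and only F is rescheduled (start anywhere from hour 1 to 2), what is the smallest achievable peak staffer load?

9

F@1: h1:9  h2:9  h3:4  h4:1  h5:0 → peak 9
F@2: h1:8  h2:9  h3:4  h4:1  h5:1 → peak 9
Best is F@1, peak 9.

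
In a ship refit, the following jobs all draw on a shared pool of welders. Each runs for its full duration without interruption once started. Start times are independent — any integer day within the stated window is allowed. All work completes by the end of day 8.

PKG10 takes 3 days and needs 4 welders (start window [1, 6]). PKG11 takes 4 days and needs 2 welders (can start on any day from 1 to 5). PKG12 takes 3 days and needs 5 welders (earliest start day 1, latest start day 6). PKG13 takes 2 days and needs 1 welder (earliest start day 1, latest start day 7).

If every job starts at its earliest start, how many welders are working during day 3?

11

At early start, day 3 has: PKG10, PKG11, PKG12.
Demand: 4 + 2 + 5 = 11.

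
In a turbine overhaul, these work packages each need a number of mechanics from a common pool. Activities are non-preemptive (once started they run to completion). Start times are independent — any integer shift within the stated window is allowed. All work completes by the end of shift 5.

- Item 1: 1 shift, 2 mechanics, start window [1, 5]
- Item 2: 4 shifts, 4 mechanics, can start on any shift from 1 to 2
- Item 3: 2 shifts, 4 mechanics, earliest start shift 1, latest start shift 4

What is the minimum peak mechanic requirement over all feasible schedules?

Early-start (Item 1@1, Item 2@1, Item 3@1) gives peak 10: s1:10  s2:8  s3:4  s4:4  s5:0.
Shift Item 3→2.
Schedule Item 1@1, Item 2@1, Item 3@2: s1:6  s2:8  s3:8  s4:4  s5:0 — peak 8.

8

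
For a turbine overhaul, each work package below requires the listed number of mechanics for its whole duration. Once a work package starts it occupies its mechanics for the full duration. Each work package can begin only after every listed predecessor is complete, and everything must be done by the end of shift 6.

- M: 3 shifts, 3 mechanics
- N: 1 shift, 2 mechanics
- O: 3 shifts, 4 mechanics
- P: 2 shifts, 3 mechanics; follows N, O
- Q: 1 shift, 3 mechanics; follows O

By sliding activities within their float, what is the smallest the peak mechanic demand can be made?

6

Early-start (M@1, N@1, O@1, P@4, Q@4) gives peak 9: s1:9  s2:7  s3:7  s4:6  s5:3  s6:0.
Shift M→4, Q→6.
Schedule M@4, N@1, O@1, P@4, Q@6: s1:6  s2:4  s3:4  s4:6  s5:6  s6:6 — peak 6.
Total mechanic-shifts = 32 over 6 shifts ⇒ peak ≥ ⌈32/6⌉ = 6, so 6 is optimal.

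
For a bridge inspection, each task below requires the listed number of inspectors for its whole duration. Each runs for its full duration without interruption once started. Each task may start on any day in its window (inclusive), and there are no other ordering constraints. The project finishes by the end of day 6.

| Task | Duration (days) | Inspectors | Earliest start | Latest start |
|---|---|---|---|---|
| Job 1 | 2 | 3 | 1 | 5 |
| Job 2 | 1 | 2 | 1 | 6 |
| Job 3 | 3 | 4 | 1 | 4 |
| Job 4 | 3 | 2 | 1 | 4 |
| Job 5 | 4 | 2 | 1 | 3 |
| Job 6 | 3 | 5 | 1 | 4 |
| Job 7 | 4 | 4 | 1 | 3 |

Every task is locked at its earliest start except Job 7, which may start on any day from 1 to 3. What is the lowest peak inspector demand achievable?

18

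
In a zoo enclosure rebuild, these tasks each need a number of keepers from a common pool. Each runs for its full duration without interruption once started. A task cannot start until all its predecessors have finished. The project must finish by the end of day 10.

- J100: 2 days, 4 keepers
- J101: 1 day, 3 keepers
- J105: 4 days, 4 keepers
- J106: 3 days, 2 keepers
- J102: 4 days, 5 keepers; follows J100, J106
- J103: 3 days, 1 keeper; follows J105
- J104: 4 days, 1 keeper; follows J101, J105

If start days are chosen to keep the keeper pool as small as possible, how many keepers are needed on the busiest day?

7

Early-start (J100@1, J101@1, J105@1, J106@1, J102@4, J103@5, J104@5) gives peak 13: d1:13  d2:10  d3:6  d4:9  d5:7  d6:7  d7:7  d8:1  d9:0  d10:0.
Shift J105→3, J106→2, J102→7, J103→7, J104→7.
Schedule J100@1, J101@1, J105@3, J106@2, J102@7, J103@7, J104@7: d1:7  d2:6  d3:6  d4:6  d5:4  d6:4  d7:7  d8:7  d9:7  d10:6 — peak 7.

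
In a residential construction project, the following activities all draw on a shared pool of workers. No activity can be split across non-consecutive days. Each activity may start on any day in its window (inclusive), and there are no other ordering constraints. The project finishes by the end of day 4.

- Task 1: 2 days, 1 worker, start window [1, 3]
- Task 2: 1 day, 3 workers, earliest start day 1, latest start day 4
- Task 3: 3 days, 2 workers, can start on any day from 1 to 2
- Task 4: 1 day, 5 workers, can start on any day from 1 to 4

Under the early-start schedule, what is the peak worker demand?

Early-start schedule: Task 1@1, Task 2@1, Task 3@1, Task 4@1.
Load per day: day 1: 11, day 2: 3, day 3: 2, day 4: 0.
Peak is 11.

11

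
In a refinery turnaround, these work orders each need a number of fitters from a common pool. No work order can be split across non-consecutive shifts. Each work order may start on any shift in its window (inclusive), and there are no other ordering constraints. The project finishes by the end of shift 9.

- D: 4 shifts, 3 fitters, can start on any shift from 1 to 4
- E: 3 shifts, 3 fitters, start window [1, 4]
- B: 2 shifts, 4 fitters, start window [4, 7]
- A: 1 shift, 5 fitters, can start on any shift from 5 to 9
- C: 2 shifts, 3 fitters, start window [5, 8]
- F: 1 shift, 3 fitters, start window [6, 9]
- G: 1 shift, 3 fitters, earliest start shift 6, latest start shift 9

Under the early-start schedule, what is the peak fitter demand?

12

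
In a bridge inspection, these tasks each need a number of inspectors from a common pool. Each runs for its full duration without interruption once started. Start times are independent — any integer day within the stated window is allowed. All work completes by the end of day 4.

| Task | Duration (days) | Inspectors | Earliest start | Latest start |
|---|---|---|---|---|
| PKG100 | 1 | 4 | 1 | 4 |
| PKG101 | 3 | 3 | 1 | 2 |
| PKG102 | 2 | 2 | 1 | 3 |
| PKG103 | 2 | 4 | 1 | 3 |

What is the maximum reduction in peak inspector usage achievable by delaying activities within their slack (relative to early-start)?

Early-start peak: d1:13  d2:9  d3:3  d4:0 ⇒ 13.
Leveled (PKG100@1, PKG101@2, PKG102@1, PKG103@3): d1:6  d2:5  d3:7  d4:7 ⇒ 7.
Reduction 13 − 7 = 6.

6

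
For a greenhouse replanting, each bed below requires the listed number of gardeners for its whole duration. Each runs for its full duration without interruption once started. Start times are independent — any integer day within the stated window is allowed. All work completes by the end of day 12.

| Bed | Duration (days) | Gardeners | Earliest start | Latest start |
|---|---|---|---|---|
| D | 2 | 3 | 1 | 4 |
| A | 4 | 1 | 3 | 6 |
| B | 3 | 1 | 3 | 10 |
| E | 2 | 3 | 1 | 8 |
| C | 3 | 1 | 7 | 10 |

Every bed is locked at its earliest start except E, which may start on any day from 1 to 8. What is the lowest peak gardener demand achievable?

E@1: d1:6  d2:6  d3:2  d4:2  d5:2  d6:1  d7:1  d8:1  d9:1  d10:0  d11:0  d12:0 → peak 6
E@2: d1:3  d2:6  d3:5  d4:2  d5:2  d6:1  d7:1  d8:1  d9:1  d10:0  d11:0  d12:0 → peak 6
E@3: d1:3  d2:3  d3:5  d4:5  d5:2  d6:1  d7:1  d8:1  d9:1  d10:0  d11:0  d12:0 → peak 5
E@4: d1:3  d2:3  d3:2  d4:5  d5:5  d6:1  d7:1  d8:1  d9:1  d10:0  d11:0  d12:0 → peak 5
E@5: d1:3  d2:3  d3:2  d4:2  d5:5  d6:4  d7:1  d8:1  d9:1  d10:0  d11:0  d12:0 → peak 5
E@6: d1:3  d2:3  d3:2  d4:2  d5:2  d6:4  d7:4  d8:1  d9:1  d10:0  d11:0  d12:0 → peak 4
E@7: d1:3  d2:3  d3:2  d4:2  d5:2  d6:1  d7:4  d8:4  d9:1  d10:0  d11:0  d12:0 → peak 4
E@8: d1:3  d2:3  d3:2  d4:2  d5:2  d6:1  d7:1  d8:4  d9:4  d10:0  d11:0  d12:0 → peak 4
Best is E@6, peak 4.

4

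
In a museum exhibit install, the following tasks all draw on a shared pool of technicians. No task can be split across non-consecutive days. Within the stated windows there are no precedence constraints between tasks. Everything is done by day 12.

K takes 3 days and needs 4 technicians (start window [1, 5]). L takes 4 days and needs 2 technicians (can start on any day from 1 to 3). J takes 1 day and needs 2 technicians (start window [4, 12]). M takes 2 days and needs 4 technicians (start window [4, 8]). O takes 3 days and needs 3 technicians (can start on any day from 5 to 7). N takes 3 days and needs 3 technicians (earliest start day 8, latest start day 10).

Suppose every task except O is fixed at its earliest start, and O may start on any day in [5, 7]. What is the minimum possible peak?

O@5: d1:6  d2:6  d3:6  d4:8  d5:7  d6:3  d7:3  d8:3  d9:3  d10:3  d11:0  d12:0 → peak 8
O@6: d1:6  d2:6  d3:6  d4:8  d5:4  d6:3  d7:3  d8:6  d9:3  d10:3  d11:0  d12:0 → peak 8
O@7: d1:6  d2:6  d3:6  d4:8  d5:4  d6:0  d7:3  d8:6  d9:6  d10:3  d11:0  d12:0 → peak 8
Best is O@5, peak 8.

8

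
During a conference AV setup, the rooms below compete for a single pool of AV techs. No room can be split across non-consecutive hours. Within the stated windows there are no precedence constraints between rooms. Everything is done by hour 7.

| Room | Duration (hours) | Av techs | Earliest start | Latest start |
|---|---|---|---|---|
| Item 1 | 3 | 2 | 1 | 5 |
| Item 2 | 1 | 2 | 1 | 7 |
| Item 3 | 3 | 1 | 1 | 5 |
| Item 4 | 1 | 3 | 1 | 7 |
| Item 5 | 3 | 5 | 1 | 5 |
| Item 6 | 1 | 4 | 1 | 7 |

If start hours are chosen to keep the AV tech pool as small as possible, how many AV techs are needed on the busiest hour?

Early-start (Item 1@1, Item 2@1, Item 3@1, Item 4@1, Item 5@1, Item 6@1) gives peak 17: h1:17  h2:8  h3:8  h4:0  h5:0  h6:0  h7:0.
Shift Item 2→2, Item 3→2, Item 5→5, Item 6→4.
Schedule Item 1@1, Item 2@2, Item 3@2, Item 4@1, Item 5@5, Item 6@4: h1:5  h2:5  h3:3  h4:5  h5:5  h6:5  h7:5 — peak 5.
Total AV tech-hours = 33 over 7 hours ⇒ peak ≥ ⌈33/7⌉ = 5, so 5 is optimal.

5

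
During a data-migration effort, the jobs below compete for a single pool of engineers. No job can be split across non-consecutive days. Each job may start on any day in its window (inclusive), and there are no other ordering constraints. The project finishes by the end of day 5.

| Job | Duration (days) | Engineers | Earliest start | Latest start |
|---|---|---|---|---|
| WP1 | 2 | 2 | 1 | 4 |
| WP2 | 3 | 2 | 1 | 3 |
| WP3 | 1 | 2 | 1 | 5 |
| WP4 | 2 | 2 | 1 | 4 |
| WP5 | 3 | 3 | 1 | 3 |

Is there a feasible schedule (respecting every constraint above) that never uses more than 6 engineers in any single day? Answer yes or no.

Schedule WP1@1, WP2@1, WP3@1, WP4@4, WP5@3: d1:6  d2:4  d3:5  d4:5  d5:5 — peak 6 ≤ 6.

yes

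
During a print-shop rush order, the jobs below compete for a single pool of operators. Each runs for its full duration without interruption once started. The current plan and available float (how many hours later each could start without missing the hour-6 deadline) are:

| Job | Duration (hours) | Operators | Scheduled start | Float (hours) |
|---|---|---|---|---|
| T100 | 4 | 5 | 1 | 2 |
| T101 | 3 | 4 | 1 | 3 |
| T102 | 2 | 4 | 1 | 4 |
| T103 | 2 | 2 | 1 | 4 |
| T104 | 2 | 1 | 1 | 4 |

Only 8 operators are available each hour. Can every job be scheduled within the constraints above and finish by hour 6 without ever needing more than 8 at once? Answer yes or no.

no

The minimum achievable peak is 9; 8 < 9, so no feasible schedule stays within the cap.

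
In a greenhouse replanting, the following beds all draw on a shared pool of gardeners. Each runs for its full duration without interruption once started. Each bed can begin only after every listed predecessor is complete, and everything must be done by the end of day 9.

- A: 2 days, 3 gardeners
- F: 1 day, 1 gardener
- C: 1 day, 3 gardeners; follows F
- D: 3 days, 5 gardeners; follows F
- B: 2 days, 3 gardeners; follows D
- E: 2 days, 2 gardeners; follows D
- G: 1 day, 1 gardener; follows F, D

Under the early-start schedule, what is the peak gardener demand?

Early-start schedule: A@1, F@1, C@2, D@2, B@5, E@5, G@5.
Load per day: day 1: 4, day 2: 11, day 3: 5, day 4: 5, day 5: 6, day 6: 5, day 7: 0, day 8: 0, day 9: 0.
Peak is 11.

11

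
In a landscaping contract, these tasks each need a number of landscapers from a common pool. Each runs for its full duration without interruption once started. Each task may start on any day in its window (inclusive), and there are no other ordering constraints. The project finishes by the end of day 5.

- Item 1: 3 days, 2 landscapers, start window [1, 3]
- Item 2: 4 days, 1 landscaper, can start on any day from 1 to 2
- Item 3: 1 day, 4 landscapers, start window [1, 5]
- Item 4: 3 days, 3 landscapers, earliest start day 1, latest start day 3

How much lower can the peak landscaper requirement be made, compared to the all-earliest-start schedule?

4

Early-start peak: d1:10  d2:6  d3:6  d4:1  d5:0 ⇒ 10.
Leveled (Item 1@1, Item 2@1, Item 3@4, Item 4@1): d1:6  d2:6  d3:6  d4:5  d5:0 ⇒ 6.
Reduction 10 − 6 = 4.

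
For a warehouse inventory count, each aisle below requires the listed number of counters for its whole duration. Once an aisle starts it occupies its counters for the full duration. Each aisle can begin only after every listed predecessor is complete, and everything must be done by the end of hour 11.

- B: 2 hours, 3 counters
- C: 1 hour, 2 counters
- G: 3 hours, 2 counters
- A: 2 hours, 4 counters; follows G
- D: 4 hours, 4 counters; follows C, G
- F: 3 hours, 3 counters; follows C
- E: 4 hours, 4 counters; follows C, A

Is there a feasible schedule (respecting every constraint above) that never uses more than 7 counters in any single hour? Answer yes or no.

The minimum achievable peak is 8; 7 < 8, so no feasible schedule stays within the cap.

no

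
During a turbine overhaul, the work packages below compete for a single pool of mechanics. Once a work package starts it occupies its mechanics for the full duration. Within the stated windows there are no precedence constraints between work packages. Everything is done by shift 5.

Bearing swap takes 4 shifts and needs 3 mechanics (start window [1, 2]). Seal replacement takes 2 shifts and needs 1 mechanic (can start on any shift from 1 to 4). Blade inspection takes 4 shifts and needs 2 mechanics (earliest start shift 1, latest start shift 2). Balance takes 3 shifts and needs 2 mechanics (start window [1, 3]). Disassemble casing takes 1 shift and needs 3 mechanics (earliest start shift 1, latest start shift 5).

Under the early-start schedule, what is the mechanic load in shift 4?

At early start, shift 4 has: Bearing swap, Blade inspection.
Demand: 3 + 2 = 5.

5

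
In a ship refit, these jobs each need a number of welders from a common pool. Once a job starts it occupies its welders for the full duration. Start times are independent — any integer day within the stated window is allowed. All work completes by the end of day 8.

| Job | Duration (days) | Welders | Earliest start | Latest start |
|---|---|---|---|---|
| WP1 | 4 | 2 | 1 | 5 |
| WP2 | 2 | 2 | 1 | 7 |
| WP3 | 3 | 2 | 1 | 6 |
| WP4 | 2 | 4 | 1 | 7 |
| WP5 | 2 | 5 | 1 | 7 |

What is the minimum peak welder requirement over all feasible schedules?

6

Early-start (WP1@1, WP2@1, WP3@1, WP4@1, WP5@1) gives peak 15: d1:15  d2:15  d3:4  d4:2  d5:0  d6:0  d7:0  d8:0.
Shift WP4→4, WP5→6.
Schedule WP1@1, WP2@1, WP3@1, WP4@4, WP5@6: d1:6  d2:6  d3:4  d4:6  d5:4  d6:5  d7:5  d8:0 — peak 6.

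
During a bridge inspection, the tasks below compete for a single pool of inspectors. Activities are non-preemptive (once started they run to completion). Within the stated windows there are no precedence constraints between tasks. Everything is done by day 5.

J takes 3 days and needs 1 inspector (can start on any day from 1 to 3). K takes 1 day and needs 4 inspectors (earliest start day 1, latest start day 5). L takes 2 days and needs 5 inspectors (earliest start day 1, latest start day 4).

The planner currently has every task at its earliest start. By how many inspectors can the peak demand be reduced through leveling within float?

Early-start peak: d1:10  d2:6  d3:1  d4:0  d5:0 ⇒ 10.
Leveled (J@1, K@1, L@4): d1:5  d2:1  d3:1  d4:5  d5:5 ⇒ 5.
Reduction 10 − 5 = 5.

5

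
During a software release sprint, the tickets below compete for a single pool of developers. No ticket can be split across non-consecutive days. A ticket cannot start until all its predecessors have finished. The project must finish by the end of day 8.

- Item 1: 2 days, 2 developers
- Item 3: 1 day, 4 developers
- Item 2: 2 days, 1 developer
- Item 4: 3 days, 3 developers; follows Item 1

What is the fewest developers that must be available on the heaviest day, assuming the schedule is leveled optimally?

Early-start (Item 1@1, Item 3@1, Item 2@1, Item 4@3) gives peak 7: d1:7  d2:3  d3:3  d4:3  d5:3  d6:0  d7:0  d8:0.
Shift Item 3→3, Item 4→4.
Schedule Item 1@1, Item 3@3, Item 2@1, Item 4@4: d1:3  d2:3  d3:4  d4:3  d5:3  d6:3  d7:0  d8:0 — peak 4.

4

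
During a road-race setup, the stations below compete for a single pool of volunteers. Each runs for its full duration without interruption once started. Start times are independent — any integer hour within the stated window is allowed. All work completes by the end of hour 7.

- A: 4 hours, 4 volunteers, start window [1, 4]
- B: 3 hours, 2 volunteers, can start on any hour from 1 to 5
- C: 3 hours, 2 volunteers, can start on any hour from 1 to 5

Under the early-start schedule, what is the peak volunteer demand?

8

Early-start schedule: A@1, B@1, C@1.
Load per hour: hour 1: 8, hour 2: 8, hour 3: 8, hour 4: 4, hour 5: 0, hour 6: 0, hour 7: 0.
Peak is 8.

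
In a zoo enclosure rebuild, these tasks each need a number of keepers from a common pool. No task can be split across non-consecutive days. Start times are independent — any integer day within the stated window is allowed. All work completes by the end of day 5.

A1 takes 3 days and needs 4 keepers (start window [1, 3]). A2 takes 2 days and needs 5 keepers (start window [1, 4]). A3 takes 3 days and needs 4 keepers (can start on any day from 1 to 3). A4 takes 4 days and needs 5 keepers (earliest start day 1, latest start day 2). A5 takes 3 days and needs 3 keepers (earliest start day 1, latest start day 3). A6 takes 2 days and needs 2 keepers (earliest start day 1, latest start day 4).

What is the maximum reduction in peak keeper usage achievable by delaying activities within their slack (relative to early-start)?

Early-start peak: d1:23  d2:23  d3:16  d4:5  d5:0 ⇒ 23.
Leveled (A1@1, A2@1, A3@3, A4@1, A5@3, A6@1): d1:16  d2:16  d3:16  d4:12  d5:7 ⇒ 16.
Reduction 23 − 16 = 7.

7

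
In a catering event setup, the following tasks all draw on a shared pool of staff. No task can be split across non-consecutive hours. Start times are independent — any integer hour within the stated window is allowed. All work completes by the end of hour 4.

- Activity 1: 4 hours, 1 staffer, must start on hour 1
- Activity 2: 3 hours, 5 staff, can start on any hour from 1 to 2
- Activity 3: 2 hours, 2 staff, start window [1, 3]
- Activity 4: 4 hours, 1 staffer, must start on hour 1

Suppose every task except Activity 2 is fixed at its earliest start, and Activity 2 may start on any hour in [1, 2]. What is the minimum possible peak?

9

Activity 2@1: h1:9  h2:9  h3:7  h4:2 → peak 9
Activity 2@2: h1:4  h2:9  h3:7  h4:7 → peak 9
Best is Activity 2@1, peak 9.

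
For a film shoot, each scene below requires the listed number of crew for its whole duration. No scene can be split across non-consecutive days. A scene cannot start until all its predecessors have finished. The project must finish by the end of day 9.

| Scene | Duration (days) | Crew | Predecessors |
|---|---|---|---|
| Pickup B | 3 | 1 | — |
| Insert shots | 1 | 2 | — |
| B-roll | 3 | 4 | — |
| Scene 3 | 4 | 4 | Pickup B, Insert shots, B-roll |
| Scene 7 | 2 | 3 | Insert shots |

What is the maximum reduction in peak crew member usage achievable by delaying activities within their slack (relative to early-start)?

Early-start peak: d1:7  d2:8  d3:8  d4:4  d5:4  d6:4  d7:4  d8:0  d9:0 ⇒ 8.
Leveled (Pickup B@2, Insert shots@1, B-roll@1, Scene 3@6, Scene 7@4): d1:6  d2:5  d3:5  d4:4  d5:3  d6:4  d7:4  d8:4  d9:4 ⇒ 6.
Reduction 8 − 6 = 2.

2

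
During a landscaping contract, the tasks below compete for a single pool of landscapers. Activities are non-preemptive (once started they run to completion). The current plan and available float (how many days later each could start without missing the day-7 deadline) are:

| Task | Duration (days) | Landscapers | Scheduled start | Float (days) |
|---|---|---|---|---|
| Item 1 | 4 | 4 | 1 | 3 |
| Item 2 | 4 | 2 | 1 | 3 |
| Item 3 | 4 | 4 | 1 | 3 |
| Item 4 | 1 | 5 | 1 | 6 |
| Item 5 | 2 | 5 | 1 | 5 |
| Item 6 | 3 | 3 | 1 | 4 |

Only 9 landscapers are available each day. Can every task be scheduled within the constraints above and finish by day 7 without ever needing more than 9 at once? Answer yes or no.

no

Total landscaper-days = 64; over 7 days the average is 64/7 > 9, so some day must exceed 9.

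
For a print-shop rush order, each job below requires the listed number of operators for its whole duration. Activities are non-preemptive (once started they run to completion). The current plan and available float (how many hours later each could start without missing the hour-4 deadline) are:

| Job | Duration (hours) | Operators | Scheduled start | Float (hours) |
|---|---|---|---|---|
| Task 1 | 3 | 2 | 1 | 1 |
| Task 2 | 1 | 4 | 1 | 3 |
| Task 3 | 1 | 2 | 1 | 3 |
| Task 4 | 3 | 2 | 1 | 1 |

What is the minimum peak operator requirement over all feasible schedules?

6

Early-start (Task 1@1, Task 2@1, Task 3@1, Task 4@1) gives peak 10: h1:10  h2:4  h3:4  h4:0.
Shift Task 3→2, Task 4→2.
Schedule Task 1@1, Task 2@1, Task 3@2, Task 4@2: h1:6  h2:6  h3:4  h4:2 — peak 6.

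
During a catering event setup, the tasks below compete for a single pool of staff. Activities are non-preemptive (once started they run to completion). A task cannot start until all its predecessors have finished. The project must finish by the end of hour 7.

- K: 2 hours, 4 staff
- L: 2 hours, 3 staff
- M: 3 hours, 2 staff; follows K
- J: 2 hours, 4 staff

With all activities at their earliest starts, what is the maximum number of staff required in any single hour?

11

Early-start schedule: K@1, L@1, M@3, J@1.
Load per hour: hour 1: 11, hour 2: 11, hour 3: 2, hour 4: 2, hour 5: 2, hour 6: 0, hour 7: 0.
Peak is 11.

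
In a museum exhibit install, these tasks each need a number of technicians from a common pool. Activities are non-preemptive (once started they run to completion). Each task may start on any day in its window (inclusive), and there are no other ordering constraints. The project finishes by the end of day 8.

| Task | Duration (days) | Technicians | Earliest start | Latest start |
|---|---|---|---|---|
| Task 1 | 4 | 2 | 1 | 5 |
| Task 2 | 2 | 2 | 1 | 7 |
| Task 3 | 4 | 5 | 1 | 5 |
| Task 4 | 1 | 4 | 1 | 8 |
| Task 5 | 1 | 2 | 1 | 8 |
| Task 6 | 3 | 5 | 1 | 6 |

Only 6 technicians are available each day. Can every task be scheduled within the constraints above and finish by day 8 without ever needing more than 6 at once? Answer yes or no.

no

Total technician-days = 53; over 8 days the average is 53/8 > 6, so some day must exceed 6.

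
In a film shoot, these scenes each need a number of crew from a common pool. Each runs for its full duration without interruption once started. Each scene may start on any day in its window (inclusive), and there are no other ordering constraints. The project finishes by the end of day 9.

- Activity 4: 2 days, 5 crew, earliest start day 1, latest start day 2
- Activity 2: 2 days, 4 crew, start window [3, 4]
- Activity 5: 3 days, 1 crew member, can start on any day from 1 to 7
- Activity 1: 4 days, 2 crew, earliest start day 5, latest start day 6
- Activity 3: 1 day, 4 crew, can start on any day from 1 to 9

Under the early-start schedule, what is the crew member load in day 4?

At early start, day 4 has: Activity 2.
Demand: 4 = 4.

4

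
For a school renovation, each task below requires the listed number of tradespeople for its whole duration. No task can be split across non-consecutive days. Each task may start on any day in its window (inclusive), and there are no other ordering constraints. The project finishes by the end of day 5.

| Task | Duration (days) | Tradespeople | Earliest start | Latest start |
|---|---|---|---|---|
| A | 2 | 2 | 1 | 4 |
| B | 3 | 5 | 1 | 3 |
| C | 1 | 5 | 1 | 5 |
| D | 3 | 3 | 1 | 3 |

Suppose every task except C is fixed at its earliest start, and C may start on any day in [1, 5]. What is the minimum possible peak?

10

C@1: d1:15  d2:10  d3:8  d4:0  d5:0 → peak 15
C@2: d1:10  d2:15  d3:8  d4:0  d5:0 → peak 15
C@3: d1:10  d2:10  d3:13  d4:0  d5:0 → peak 13
C@4: d1:10  d2:10  d3:8  d4:5  d5:0 → peak 10
C@5: d1:10  d2:10  d3:8  d4:0  d5:5 → peak 10
Best is C@4, peak 10.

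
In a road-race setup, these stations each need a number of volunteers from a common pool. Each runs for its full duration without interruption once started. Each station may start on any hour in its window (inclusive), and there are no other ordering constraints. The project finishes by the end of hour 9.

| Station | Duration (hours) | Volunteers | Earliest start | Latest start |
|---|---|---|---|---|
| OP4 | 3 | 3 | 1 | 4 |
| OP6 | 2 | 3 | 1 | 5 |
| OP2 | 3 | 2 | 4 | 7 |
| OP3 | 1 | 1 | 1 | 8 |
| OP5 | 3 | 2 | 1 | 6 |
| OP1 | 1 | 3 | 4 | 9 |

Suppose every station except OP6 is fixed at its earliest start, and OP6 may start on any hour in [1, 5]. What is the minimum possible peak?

OP6@1: h1:9  h2:8  h3:5  h4:5  h5:2  h6:2  h7:0  h8:0  h9:0 → peak 9
OP6@2: h1:6  h2:8  h3:8  h4:5  h5:2  h6:2  h7:0  h8:0  h9:0 → peak 8
OP6@3: h1:6  h2:5  h3:8  h4:8  h5:2  h6:2  h7:0  h8:0  h9:0 → peak 8
OP6@4: h1:6  h2:5  h3:5  h4:8  h5:5  h6:2  h7:0  h8:0  h9:0 → peak 8
OP6@5: h1:6  h2:5  h3:5  h4:5  h5:5  h6:5  h7:0  h8:0  h9:0 → peak 6
Best is OP6@5, peak 6.

6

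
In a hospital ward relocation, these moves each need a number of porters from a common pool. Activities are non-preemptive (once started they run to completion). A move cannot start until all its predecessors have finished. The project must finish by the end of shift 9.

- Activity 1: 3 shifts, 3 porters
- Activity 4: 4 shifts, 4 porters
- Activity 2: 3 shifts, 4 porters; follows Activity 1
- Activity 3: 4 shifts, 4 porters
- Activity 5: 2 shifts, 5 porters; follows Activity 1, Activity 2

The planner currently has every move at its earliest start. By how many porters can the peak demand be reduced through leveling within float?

Early-start peak: s1:11  s2:11  s3:11  s4:12  s5:4  s6:4  s7:5  s8:5  s9:0 ⇒ 12.
Leveled (Activity 1@1, Activity 4@1, Activity 2@5, Activity 3@4, Activity 5@8): s1:7  s2:7  s3:7  s4:8  s5:8  s6:8  s7:8  s8:5  s9:5 ⇒ 8.
Reduction 12 − 8 = 4.

4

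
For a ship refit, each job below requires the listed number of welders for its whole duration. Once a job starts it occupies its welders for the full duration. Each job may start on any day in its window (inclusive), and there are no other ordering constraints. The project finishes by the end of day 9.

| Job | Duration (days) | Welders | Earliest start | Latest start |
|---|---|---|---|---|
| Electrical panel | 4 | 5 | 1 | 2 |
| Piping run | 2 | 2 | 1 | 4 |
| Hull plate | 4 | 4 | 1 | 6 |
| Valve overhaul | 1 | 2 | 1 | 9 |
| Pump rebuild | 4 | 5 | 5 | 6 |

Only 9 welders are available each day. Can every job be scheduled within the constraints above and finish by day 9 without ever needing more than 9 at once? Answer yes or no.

yes

Schedule Electrical panel@1, Piping run@1, Hull plate@3, Valve overhaul@1, Pump rebuild@5: d1:9  d2:7  d3:9  d4:9  d5:9  d6:9  d7:5  d8:5  d9:0 — peak 9 ≤ 9.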